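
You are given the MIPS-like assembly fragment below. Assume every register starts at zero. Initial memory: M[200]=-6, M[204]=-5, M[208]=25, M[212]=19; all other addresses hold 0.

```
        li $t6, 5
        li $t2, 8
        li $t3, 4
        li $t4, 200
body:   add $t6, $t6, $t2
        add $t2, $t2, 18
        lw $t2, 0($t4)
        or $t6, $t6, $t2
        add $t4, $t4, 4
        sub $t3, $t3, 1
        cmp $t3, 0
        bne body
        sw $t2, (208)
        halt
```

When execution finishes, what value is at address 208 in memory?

li $t6, 5 → $t6=5
li $t2, 8 → $t2=8
li $t3, 4 → $t3=4
li $t4, 200 → $t4=200
add $t6, $t6, $t2 → $t6=5+8=13
add $t2, $t2, 18 → $t2=8+18=26
lw $t2, 0($t4) → $t2=M[200]=-6
or $t6, $t6, $t2 → $t6=13|(-6)=-1
add $t4, $t4, 4 → $t4=200+4=204
sub $t3, $t3, 1 → $t3=4-1=3
cmp $t3, 0  (cmp 3,0)
bne body: taken
add $t6, $t6, $t2 → $t6=(-1)+(-6)=-7
add $t2, $t2, 18 → $t2=(-6)+18=12
lw $t2, 0($t4) → $t2=M[204]=-5
or $t6, $t6, $t2 → $t6=(-7)|(-5)=-5
add $t4, $t4, 4 → $t4=204+4=208
sub $t3, $t3, 1 → $t3=3-1=2
cmp $t3, 0  (cmp 2,0)
bne body: taken
add $t6, $t6, $t2 → $t6=(-5)+(-5)=-10
add $t2, $t2, 18 → $t2=(-5)+18=13
lw $t2, 0($t4) → $t2=M[208]=25
or $t6, $t6, $t2 → $t6=(-10)|25=-1
add $t4, $t4, 4 → $t4=208+4=212
sub $t3, $t3, 1 → $t3=2-1=1
cmp $t3, 0  (cmp 1,0)
bne body: taken
add $t6, $t6, $t2 → $t6=(-1)+25=24
add $t2, $t2, 18 → $t2=25+18=43
lw $t2, 0($t4) → $t2=M[212]=19
or $t6, $t6, $t2 → $t6=24|19=27
add $t4, $t4, 4 → $t4=212+4=216
sub $t3, $t3, 1 → $t3=1-1=0
cmp $t3, 0  (cmp 0,0)
bne body: not taken
sw $t2, (208) → M[208]=19
halt.

19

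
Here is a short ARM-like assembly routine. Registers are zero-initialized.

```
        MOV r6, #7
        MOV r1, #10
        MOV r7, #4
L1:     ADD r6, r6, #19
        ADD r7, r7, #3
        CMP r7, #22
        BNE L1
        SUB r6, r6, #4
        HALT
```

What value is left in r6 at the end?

MOV r6, #7 → r6=7
MOV r1, #10 → r1=10
MOV r7, #4 → r7=4
ADD r6, r6, #19 → r6=7+19=26
ADD r7, r7, #3 → r7=4+3=7
CMP r7, #22  (cmp 7,22)
BNE L1: taken
ADD r6, r6, #19 → r6=26+19=45
ADD r7, r7, #3 → r7=7+3=10
CMP r7, #22  (cmp 10,22)
BNE L1: taken
ADD r6, r6, #19 → r6=45+19=64
ADD r7, r7, #3 → r7=10+3=13
CMP r7, #22  (cmp 13,22)
BNE L1: taken
ADD r6, r6, #19 → r6=64+19=83
ADD r7, r7, #3 → r7=13+3=16
CMP r7, #22  (cmp 16,22)
BNE L1: taken
ADD r6, r6, #19 → r6=83+19=102
ADD r7, r7, #3 → r7=16+3=19
CMP r7, #22  (cmp 19,22)
BNE L1: taken
ADD r6, r6, #19 → r6=102+19=121
ADD r7, r7, #3 → r7=19+3=22
CMP r7, #22  (cmp 22,22)
BNE L1: not taken
SUB r6, r6, #4 → r6=121-4=117
halt.

117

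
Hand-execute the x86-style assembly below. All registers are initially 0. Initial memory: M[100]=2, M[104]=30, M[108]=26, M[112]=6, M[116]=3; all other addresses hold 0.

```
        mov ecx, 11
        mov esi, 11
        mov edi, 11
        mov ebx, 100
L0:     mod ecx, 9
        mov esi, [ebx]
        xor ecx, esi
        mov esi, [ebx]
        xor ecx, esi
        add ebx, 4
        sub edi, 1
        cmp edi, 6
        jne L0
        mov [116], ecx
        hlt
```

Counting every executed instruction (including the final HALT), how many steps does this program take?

after mov ecx, 11: ecx=11
after mov esi, 11: esi=11
after mov edi, 11: edi=11
after mov ebx, 100: ebx=100
after mod ecx, 9: ecx=11%9=2
after mov esi, [ebx]: esi=M[100]=2
after xor ecx, esi: ecx=2^2=0
after mov esi, [ebx]: esi=M[100]=2
after xor ecx, esi: ecx=0^2=2
after add ebx, 4: ebx=100+4=104
after sub edi, 1: edi=11-1=10
cmp edi, 6  (cmp 10,6)
jne L0: taken
after mod ecx, 9: ecx=2%9=2
after mov esi, [ebx]: esi=M[104]=30
after xor ecx, esi: ecx=2^30=28
after mov esi, [ebx]: esi=M[104]=30
after xor ecx, esi: ecx=28^30=2
after add ebx, 4: ebx=104+4=108
after sub edi, 1: edi=10-1=9
cmp edi, 6  (cmp 9,6)
jne L0: taken
after mod ecx, 9: ecx=2%9=2
after mov esi, [ebx]: esi=M[108]=26
after xor ecx, esi: ecx=2^26=24
after mov esi, [ebx]: esi=M[108]=26
after xor ecx, esi: ecx=24^26=2
after add ebx, 4: ebx=108+4=112
after sub edi, 1: edi=9-1=8
cmp edi, 6  (cmp 8,6)
jne L0: taken
after mod ecx, 9: ecx=2%9=2
after mov esi, [ebx]: esi=M[112]=6
after xor ecx, esi: ecx=2^6=4
after mov esi, [ebx]: esi=M[112]=6
after xor ecx, esi: ecx=4^6=2
after add ebx, 4: ebx=112+4=116
after sub edi, 1: edi=8-1=7
cmp edi, 6  (cmp 7,6)
jne L0: taken
after mod ecx, 9: ecx=2%9=2
after mov esi, [ebx]: esi=M[116]=3
after xor ecx, esi: ecx=2^3=1
after mov esi, [ebx]: esi=M[116]=3
after xor ecx, esi: ecx=1^3=2
after add ebx, 4: ebx=116+4=120
after sub edi, 1: edi=7-1=6
cmp edi, 6  (cmp 6,6)
jne L0: not taken
mov [116], ecx → M[116]=2
halt.
Total executed instructions: 51.

51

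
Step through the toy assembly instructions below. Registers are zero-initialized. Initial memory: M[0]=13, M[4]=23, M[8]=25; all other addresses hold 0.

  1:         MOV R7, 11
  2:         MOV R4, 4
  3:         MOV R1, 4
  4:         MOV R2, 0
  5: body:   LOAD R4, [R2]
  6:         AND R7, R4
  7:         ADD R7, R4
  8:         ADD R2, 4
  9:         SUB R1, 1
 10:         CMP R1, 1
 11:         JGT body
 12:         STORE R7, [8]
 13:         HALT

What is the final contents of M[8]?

R7=11
R4=4
R1=4
R2=0
R4=M[0]=13
R7=11&13=9
R7=9+13=22
R2=0+4=4
R1=4-1=3
CMP R1, 1  (cmp 3,1)
JGT body: taken
R4=M[4]=23
R7=22&23=22
R7=22+23=45
R2=4+4=8
R1=3-1=2
CMP R1, 1  (cmp 2,1)
JGT body: taken
R4=M[8]=25
R7=45&25=9
R7=9+25=34
R2=8+4=12
R1=2-1=1
CMP R1, 1  (cmp 1,1)
JGT body: not taken
STORE R7, [8] → M[8]=34
halt.

34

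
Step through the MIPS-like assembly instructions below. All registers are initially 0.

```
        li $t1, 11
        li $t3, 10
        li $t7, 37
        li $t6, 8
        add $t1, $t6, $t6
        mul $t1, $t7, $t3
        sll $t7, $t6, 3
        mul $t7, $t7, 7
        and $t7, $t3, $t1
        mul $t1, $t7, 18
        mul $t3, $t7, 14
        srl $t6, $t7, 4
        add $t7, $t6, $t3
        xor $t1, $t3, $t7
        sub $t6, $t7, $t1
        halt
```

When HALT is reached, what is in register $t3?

28

after li $t1, 11: $t1=11
after li $t3, 10: $t3=10
after li $t7, 37: $t7=37
after li $t6, 8: $t6=8
after add $t1, $t6, $t6: $t1=8+8=16
after mul $t1, $t7, $t3: $t1=37*10=370
after sll $t7, $t6, 3: $t7=8<<3=64
after mul $t7, $t7, 7: $t7=64*7=448
after and $t7, $t3, $t1: $t7=10&370=2
after mul $t1, $t7, 18: $t1=2*18=36
after mul $t3, $t7, 14: $t3=2*14=28
after srl $t6, $t7, 4: $t6=2>>4=0
after add $t7, $t6, $t3: $t7=0+28=28
after xor $t1, $t3, $t7: $t1=28^28=0
after sub $t6, $t7, $t1: $t6=28-0=28
halt.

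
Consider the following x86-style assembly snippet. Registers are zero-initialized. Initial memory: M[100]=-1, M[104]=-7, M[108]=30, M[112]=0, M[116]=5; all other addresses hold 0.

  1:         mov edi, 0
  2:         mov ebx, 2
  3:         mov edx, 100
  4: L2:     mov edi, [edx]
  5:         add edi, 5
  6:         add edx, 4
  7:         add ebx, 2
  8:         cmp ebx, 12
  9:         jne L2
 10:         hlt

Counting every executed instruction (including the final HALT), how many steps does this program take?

edi=0
ebx=2
edx=100
edi=M[100]=-1
edi=(-1)+5=4
edx=100+4=104
ebx=2+2=4
cmp ebx, 12  (cmp 4,12)
jne L2: taken
edi=M[104]=-7
edi=(-7)+5=-2
edx=104+4=108
ebx=4+2=6
cmp ebx, 12  (cmp 6,12)
jne L2: taken
edi=M[108]=30
edi=30+5=35
edx=108+4=112
ebx=6+2=8
cmp ebx, 12  (cmp 8,12)
jne L2: taken
edi=M[112]=0
edi=0+5=5
edx=112+4=116
ebx=8+2=10
cmp ebx, 12  (cmp 10,12)
jne L2: taken
edi=M[116]=5
edi=5+5=10
edx=116+4=120
ebx=10+2=12
cmp ebx, 12  (cmp 12,12)
jne L2: not taken
halt.
Total executed instructions: 34.

34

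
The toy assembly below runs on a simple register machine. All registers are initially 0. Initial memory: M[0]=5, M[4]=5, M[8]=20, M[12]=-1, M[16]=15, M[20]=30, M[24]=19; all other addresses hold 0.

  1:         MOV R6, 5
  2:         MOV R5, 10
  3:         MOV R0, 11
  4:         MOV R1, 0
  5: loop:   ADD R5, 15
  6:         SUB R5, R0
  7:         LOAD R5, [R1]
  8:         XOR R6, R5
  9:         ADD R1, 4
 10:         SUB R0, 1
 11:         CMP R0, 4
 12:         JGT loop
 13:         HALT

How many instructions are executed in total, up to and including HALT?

R6=5
R5=10
R0=11
R1=0
R5=10+15=25
R5=25-11=14
R5=M[0]=5
R6=5^5=0
R1=0+4=4
R0=11-1=10
CMP R0, 4  (cmp 10,4)
JGT loop: taken
R5=5+15=20
R5=20-10=10
R5=M[4]=5
R6=0^5=5
R1=4+4=8
R0=10-1=9
CMP R0, 4  (cmp 9,4)
JGT loop: taken
R5=5+15=20
R5=20-9=11
R5=M[8]=20
R6=5^20=17
R1=8+4=12
R0=9-1=8
CMP R0, 4  (cmp 8,4)
JGT loop: taken
R5=20+15=35
R5=35-8=27
R5=M[12]=-1
R6=17^(-1)=-18
R1=12+4=16
R0=8-1=7
CMP R0, 4  (cmp 7,4)
JGT loop: taken
R5=(-1)+15=14
R5=14-7=7
R5=M[16]=15
R6=(-18)^15=-31
R1=16+4=20
R0=7-1=6
CMP R0, 4  (cmp 6,4)
JGT loop: taken
R5=15+15=30
R5=30-6=24
R5=M[20]=30
R6=(-31)^30=-1
R1=20+4=24
R0=6-1=5
CMP R0, 4  (cmp 5,4)
JGT loop: taken
R5=30+15=45
R5=45-5=40
R5=M[24]=19
R6=(-1)^19=-20
R1=24+4=28
R0=5-1=4
CMP R0, 4  (cmp 4,4)
JGT loop: not taken
halt.
Total executed instructions: 61.

61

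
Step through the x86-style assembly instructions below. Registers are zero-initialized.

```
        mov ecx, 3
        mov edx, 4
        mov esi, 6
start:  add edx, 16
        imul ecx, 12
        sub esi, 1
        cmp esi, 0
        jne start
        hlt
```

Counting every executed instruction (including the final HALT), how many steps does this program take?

34

after mov ecx, 3: ecx=3
after mov edx, 4: edx=4
after mov esi, 6: esi=6
after add edx, 16: edx=4+16=20
after imul ecx, 12: ecx=3*12=36
after sub esi, 1: esi=6-1=5
cmp esi, 0  (cmp 5,0)
jne start: taken
after add edx, 16: edx=20+16=36
after imul ecx, 12: ecx=36*12=432
after sub esi, 1: esi=5-1=4
cmp esi, 0  (cmp 4,0)
jne start: taken
after add edx, 16: edx=36+16=52
after imul ecx, 12: ecx=432*12=5184
after sub esi, 1: esi=4-1=3
cmp esi, 0  (cmp 3,0)
jne start: taken
after add edx, 16: edx=52+16=68
after imul ecx, 12: ecx=5184*12=62208
after sub esi, 1: esi=3-1=2
cmp esi, 0  (cmp 2,0)
jne start: taken
after add edx, 16: edx=68+16=84
after imul ecx, 12: ecx=62208*12=746496
after sub esi, 1: esi=2-1=1
cmp esi, 0  (cmp 1,0)
jne start: taken
after add edx, 16: edx=84+16=100
after imul ecx, 12: ecx=746496*12=8957952
after sub esi, 1: esi=1-1=0
cmp esi, 0  (cmp 0,0)
jne start: not taken
halt.
Total executed instructions: 34.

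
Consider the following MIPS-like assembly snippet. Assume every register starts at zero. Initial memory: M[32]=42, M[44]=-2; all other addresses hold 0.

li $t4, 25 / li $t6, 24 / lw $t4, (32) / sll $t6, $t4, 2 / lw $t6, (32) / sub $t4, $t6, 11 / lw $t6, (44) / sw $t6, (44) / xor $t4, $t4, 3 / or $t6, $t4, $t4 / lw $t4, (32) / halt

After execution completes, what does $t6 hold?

28

li $t4, 25 → $t4=25
li $t6, 24 → $t6=24
lw $t4, (32) → $t4=M[32]=42
sll $t6, $t4, 2 → $t6=42<<2=168
lw $t6, (32) → $t6=M[32]=42
sub $t4, $t6, 11 → $t4=42-11=31
lw $t6, (44) → $t6=M[44]=-2
sw $t6, (44) → M[44]=-2
xor $t4, $t4, 3 → $t4=31^3=28
or $t6, $t4, $t4 → $t6=28|28=28
lw $t4, (32) → $t4=M[32]=42
halt.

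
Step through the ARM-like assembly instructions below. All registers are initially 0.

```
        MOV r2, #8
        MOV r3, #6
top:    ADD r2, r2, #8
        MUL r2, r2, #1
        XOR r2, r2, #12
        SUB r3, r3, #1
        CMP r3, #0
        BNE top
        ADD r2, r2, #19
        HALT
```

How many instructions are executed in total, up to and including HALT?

r2=8
r3=6
r2=8+8=16
r2=16*1=16
r2=16^12=28
r3=6-1=5
CMP r3, #0  (cmp 5,0)
BNE top: taken
r2=28+8=36
r2=36*1=36
r2=36^12=40
r3=5-1=4
CMP r3, #0  (cmp 4,0)
BNE top: taken
r2=40+8=48
r2=48*1=48
r2=48^12=60
r3=4-1=3
CMP r3, #0  (cmp 3,0)
BNE top: taken
r2=60+8=68
r2=68*1=68
r2=68^12=72
r3=3-1=2
CMP r3, #0  (cmp 2,0)
BNE top: taken
r2=72+8=80
r2=80*1=80
r2=80^12=92
r3=2-1=1
CMP r3, #0  (cmp 1,0)
BNE top: taken
r2=92+8=100
r2=100*1=100
r2=100^12=104
r3=1-1=0
CMP r3, #0  (cmp 0,0)
BNE top: not taken
r2=104+19=123
halt.
Total executed instructions: 40.

40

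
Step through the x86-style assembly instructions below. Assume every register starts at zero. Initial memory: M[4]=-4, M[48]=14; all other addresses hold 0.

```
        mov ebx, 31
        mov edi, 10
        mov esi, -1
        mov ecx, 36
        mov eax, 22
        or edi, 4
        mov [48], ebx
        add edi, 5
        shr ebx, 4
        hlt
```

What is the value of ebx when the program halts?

mov ebx, 31 → ebx=31
mov edi, 10 → edi=10
mov esi, -1 → esi=-1
mov ecx, 36 → ecx=36
mov eax, 22 → eax=22
or edi, 4 → edi=10|4=14
mov [48], ebx → M[48]=31
add edi, 5 → edi=14+5=19
shr ebx, 4 → ebx=31>>4=1
halt.

1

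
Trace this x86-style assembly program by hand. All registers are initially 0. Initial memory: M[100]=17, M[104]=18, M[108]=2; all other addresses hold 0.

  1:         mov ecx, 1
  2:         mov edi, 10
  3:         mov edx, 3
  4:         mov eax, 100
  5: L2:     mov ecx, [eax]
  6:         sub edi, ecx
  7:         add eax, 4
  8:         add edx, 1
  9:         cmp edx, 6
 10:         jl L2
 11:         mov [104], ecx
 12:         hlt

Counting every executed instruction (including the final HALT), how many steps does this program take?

ecx=1
edi=10
edx=3
eax=100
ecx=M[100]=17
edi=10-17=-7
eax=100+4=104
edx=3+1=4
cmp edx, 6  (cmp 4,6)
jl L2: taken
ecx=M[104]=18
edi=(-7)-18=-25
eax=104+4=108
edx=4+1=5
cmp edx, 6  (cmp 5,6)
jl L2: taken
ecx=M[108]=2
edi=(-25)-2=-27
eax=108+4=112
edx=5+1=6
cmp edx, 6  (cmp 6,6)
jl L2: not taken
mov [104], ecx → M[104]=2
halt.
Total executed instructions: 24.

24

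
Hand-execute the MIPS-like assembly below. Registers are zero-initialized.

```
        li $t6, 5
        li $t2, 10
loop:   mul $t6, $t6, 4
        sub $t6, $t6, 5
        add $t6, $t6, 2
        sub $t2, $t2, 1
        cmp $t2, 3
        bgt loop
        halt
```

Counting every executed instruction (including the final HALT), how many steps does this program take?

after li $t6, 5: $t6=5
after li $t2, 10: $t2=10
after mul $t6, $t6, 4: $t6=5*4=20
after sub $t6, $t6, 5: $t6=20-5=15
after add $t6, $t6, 2: $t6=15+2=17
after sub $t2, $t2, 1: $t2=10-1=9
cmp $t2, 3  (cmp 9,3)
bgt loop: taken
after mul $t6, $t6, 4: $t6=17*4=68
after sub $t6, $t6, 5: $t6=68-5=63
after add $t6, $t6, 2: $t6=63+2=65
after sub $t2, $t2, 1: $t2=9-1=8
cmp $t2, 3  (cmp 8,3)
bgt loop: taken
after mul $t6, $t6, 4: $t6=65*4=260
after sub $t6, $t6, 5: $t6=260-5=255
after add $t6, $t6, 2: $t6=255+2=257
after sub $t2, $t2, 1: $t2=8-1=7
cmp $t2, 3  (cmp 7,3)
bgt loop: taken
after mul $t6, $t6, 4: $t6=257*4=1028
after sub $t6, $t6, 5: $t6=1028-5=1023
after add $t6, $t6, 2: $t6=1023+2=1025
after sub $t2, $t2, 1: $t2=7-1=6
cmp $t2, 3  (cmp 6,3)
bgt loop: taken
after mul $t6, $t6, 4: $t6=1025*4=4100
after sub $t6, $t6, 5: $t6=4100-5=4095
after add $t6, $t6, 2: $t6=4095+2=4097
after sub $t2, $t2, 1: $t2=6-1=5
cmp $t2, 3  (cmp 5,3)
bgt loop: taken
after mul $t6, $t6, 4: $t6=4097*4=16388
after sub $t6, $t6, 5: $t6=16388-5=16383
after add $t6, $t6, 2: $t6=16383+2=16385
after sub $t2, $t2, 1: $t2=5-1=4
cmp $t2, 3  (cmp 4,3)
bgt loop: taken
after mul $t6, $t6, 4: $t6=16385*4=65540
after sub $t6, $t6, 5: $t6=65540-5=65535
after add $t6, $t6, 2: $t6=65535+2=65537
after sub $t2, $t2, 1: $t2=4-1=3
cmp $t2, 3  (cmp 3,3)
bgt loop: not taken
halt.
Total executed instructions: 45.

45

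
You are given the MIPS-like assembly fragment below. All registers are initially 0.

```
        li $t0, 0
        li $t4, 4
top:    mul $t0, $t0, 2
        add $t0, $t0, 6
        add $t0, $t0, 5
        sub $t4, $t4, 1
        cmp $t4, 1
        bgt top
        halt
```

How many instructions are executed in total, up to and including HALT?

after li $t0, 0: $t0=0
after li $t4, 4: $t4=4
after mul $t0, $t0, 2: $t0=0*2=0
after add $t0, $t0, 6: $t0=0+6=6
after add $t0, $t0, 5: $t0=6+5=11
after sub $t4, $t4, 1: $t4=4-1=3
cmp $t4, 1  (cmp 3,1)
bgt top: taken
after mul $t0, $t0, 2: $t0=11*2=22
after add $t0, $t0, 6: $t0=22+6=28
after add $t0, $t0, 5: $t0=28+5=33
after sub $t4, $t4, 1: $t4=3-1=2
cmp $t4, 1  (cmp 2,1)
bgt top: taken
after mul $t0, $t0, 2: $t0=33*2=66
after add $t0, $t0, 6: $t0=66+6=72
after add $t0, $t0, 5: $t0=72+5=77
after sub $t4, $t4, 1: $t4=2-1=1
cmp $t4, 1  (cmp 1,1)
bgt top: not taken
halt.
Total executed instructions: 21.

21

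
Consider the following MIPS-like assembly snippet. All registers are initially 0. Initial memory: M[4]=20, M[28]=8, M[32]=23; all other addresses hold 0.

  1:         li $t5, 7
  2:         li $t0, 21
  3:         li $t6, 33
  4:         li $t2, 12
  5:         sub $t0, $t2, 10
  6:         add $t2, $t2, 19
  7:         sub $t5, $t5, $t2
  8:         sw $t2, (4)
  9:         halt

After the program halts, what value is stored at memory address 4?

31

li $t5, 7 → $t5=7
li $t0, 21 → $t0=21
li $t6, 33 → $t6=33
li $t2, 12 → $t2=12
sub $t0, $t2, 10 → $t0=12-10=2
add $t2, $t2, 19 → $t2=12+19=31
sub $t5, $t5, $t2 → $t5=7-31=-24
sw $t2, (4) → M[4]=31
halt.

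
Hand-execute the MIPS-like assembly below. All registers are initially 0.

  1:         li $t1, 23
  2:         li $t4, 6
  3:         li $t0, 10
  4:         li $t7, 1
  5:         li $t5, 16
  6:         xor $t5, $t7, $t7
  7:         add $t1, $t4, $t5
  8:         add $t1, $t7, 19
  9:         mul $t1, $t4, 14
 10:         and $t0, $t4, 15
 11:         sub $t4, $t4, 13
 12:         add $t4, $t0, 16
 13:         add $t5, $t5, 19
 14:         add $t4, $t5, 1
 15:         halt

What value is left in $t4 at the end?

20

after li $t1, 23: $t1=23
after li $t4, 6: $t4=6
after li $t0, 10: $t0=10
after li $t7, 1: $t7=1
after li $t5, 16: $t5=16
after xor $t5, $t7, $t7: $t5=1^1=0
after add $t1, $t4, $t5: $t1=6+0=6
after add $t1, $t7, 19: $t1=1+19=20
after mul $t1, $t4, 14: $t1=6*14=84
after and $t0, $t4, 15: $t0=6&15=6
after sub $t4, $t4, 13: $t4=6-13=-7
after add $t4, $t0, 16: $t4=6+16=22
after add $t5, $t5, 19: $t5=0+19=19
after add $t4, $t5, 1: $t4=19+1=20
halt.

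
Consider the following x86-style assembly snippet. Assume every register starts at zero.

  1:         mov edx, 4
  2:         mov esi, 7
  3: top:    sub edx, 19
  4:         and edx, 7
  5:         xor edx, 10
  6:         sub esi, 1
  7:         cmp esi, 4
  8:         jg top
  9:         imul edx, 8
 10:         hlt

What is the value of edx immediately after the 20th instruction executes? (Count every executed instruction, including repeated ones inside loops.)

13

after mov edx, 4: edx=4
after mov esi, 7: esi=7
after sub edx, 19: edx=4-19=-15
after and edx, 7: edx=(-15)&7=1
after xor edx, 10: edx=1^10=11
after sub esi, 1: esi=7-1=6
cmp esi, 4  (cmp 6,4)
jg top: taken
after sub edx, 19: edx=11-19=-8
after and edx, 7: edx=(-8)&7=0
after xor edx, 10: edx=0^10=10
after sub esi, 1: esi=6-1=5
cmp esi, 4  (cmp 5,4)
jg top: taken
after sub edx, 19: edx=10-19=-9
after and edx, 7: edx=(-9)&7=7
after xor edx, 10: edx=7^10=13
after sub esi, 1: esi=5-1=4
cmp esi, 4  (cmp 4,4)
jg top: not taken
After step 20: edx = 13.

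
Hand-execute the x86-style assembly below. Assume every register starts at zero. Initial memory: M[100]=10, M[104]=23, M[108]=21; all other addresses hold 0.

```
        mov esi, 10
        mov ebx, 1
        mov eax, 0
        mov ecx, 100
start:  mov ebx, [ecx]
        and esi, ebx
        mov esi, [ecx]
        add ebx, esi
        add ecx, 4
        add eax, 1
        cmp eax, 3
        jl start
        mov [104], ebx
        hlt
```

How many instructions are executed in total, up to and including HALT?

30

after mov esi, 10: esi=10
after mov ebx, 1: ebx=1
after mov eax, 0: eax=0
after mov ecx, 100: ecx=100
after mov ebx, [ecx]: ebx=M[100]=10
after and esi, ebx: esi=10&10=10
after mov esi, [ecx]: esi=M[100]=10
after add ebx, esi: ebx=10+10=20
after add ecx, 4: ecx=100+4=104
after add eax, 1: eax=0+1=1
cmp eax, 3  (cmp 1,3)
jl start: taken
after mov ebx, [ecx]: ebx=M[104]=23
after and esi, ebx: esi=10&23=2
after mov esi, [ecx]: esi=M[104]=23
after add ebx, esi: ebx=23+23=46
after add ecx, 4: ecx=104+4=108
after add eax, 1: eax=1+1=2
cmp eax, 3  (cmp 2,3)
jl start: taken
after mov ebx, [ecx]: ebx=M[108]=21
after and esi, ebx: esi=23&21=21
after mov esi, [ecx]: esi=M[108]=21
after add ebx, esi: ebx=21+21=42
after add ecx, 4: ecx=108+4=112
after add eax, 1: eax=2+1=3
cmp eax, 3  (cmp 3,3)
jl start: not taken
mov [104], ebx → M[104]=42
halt.
Total executed instructions: 30.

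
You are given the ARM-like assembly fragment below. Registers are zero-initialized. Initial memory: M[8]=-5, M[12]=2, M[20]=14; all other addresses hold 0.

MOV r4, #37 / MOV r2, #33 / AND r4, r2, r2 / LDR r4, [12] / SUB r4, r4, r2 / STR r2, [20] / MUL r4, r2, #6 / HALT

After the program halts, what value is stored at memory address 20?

33

MOV r4, #37 → r4=37
MOV r2, #33 → r2=33
AND r4, r2, r2 → r4=33&33=33
LDR r4, [12] → r4=M[12]=2
SUB r4, r4, r2 → r4=2-33=-31
STR r2, [20] → M[20]=33
MUL r4, r2, #6 → r4=33*6=198
halt.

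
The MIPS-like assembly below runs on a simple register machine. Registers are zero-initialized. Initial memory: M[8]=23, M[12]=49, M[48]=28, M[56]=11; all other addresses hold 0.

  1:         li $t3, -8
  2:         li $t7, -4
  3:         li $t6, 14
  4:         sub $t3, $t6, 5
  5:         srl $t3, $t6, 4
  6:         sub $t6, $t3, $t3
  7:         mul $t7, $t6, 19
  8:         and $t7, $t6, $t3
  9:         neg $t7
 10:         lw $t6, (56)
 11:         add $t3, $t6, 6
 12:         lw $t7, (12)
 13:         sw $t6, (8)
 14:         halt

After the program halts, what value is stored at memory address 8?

$t3=-8
$t7=-4
$t6=14
$t3=14-5=9
$t3=14>>4=0
$t6=0-0=0
$t7=0*19=0
$t7=0&0=0
$t7=-(0)=0
$t6=M[56]=11
$t3=11+6=17
$t7=M[12]=49
sw $t6, (8) → M[8]=11
halt.

11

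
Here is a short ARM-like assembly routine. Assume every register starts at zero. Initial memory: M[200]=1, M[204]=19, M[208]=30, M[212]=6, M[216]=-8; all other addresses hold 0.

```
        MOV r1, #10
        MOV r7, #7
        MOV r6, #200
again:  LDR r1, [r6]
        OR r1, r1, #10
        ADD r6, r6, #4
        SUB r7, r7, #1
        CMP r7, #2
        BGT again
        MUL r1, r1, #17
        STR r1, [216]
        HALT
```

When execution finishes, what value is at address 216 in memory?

-102

after MOV r1, #10: r1=10
after MOV r7, #7: r7=7
after MOV r6, #200: r6=200
after LDR r1, [r6]: r1=M[200]=1
after OR r1, r1, #10: r1=1|10=11
after ADD r6, r6, #4: r6=200+4=204
after SUB r7, r7, #1: r7=7-1=6
CMP r7, #2  (cmp 6,2)
BGT again: taken
after LDR r1, [r6]: r1=M[204]=19
after OR r1, r1, #10: r1=19|10=27
after ADD r6, r6, #4: r6=204+4=208
after SUB r7, r7, #1: r7=6-1=5
CMP r7, #2  (cmp 5,2)
BGT again: taken
after LDR r1, [r6]: r1=M[208]=30
after OR r1, r1, #10: r1=30|10=30
after ADD r6, r6, #4: r6=208+4=212
after SUB r7, r7, #1: r7=5-1=4
CMP r7, #2  (cmp 4,2)
BGT again: taken
after LDR r1, [r6]: r1=M[212]=6
after OR r1, r1, #10: r1=6|10=14
after ADD r6, r6, #4: r6=212+4=216
after SUB r7, r7, #1: r7=4-1=3
CMP r7, #2  (cmp 3,2)
BGT again: taken
after LDR r1, [r6]: r1=M[216]=-8
after OR r1, r1, #10: r1=(-8)|10=-6
after ADD r6, r6, #4: r6=216+4=220
after SUB r7, r7, #1: r7=3-1=2
CMP r7, #2  (cmp 2,2)
BGT again: not taken
after MUL r1, r1, #17: r1=(-6)*17=-102
STR r1, [216] → M[216]=-102
halt.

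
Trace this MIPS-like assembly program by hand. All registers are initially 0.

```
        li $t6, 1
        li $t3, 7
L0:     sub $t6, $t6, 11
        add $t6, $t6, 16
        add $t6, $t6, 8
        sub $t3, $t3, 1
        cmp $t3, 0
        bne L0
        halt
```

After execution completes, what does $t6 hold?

92

after li $t6, 1: $t6=1
after li $t3, 7: $t3=7
after sub $t6, $t6, 11: $t6=1-11=-10
after add $t6, $t6, 16: $t6=(-10)+16=6
after add $t6, $t6, 8: $t6=6+8=14
after sub $t3, $t3, 1: $t3=7-1=6
cmp $t3, 0  (cmp 6,0)
bne L0: taken
after sub $t6, $t6, 11: $t6=14-11=3
after add $t6, $t6, 16: $t6=3+16=19
after add $t6, $t6, 8: $t6=19+8=27
after sub $t3, $t3, 1: $t3=6-1=5
cmp $t3, 0  (cmp 5,0)
bne L0: taken
after sub $t6, $t6, 11: $t6=27-11=16
after add $t6, $t6, 16: $t6=16+16=32
after add $t6, $t6, 8: $t6=32+8=40
after sub $t3, $t3, 1: $t3=5-1=4
cmp $t3, 0  (cmp 4,0)
bne L0: taken
after sub $t6, $t6, 11: $t6=40-11=29
after add $t6, $t6, 16: $t6=29+16=45
after add $t6, $t6, 8: $t6=45+8=53
after sub $t3, $t3, 1: $t3=4-1=3
cmp $t3, 0  (cmp 3,0)
bne L0: taken
after sub $t6, $t6, 11: $t6=53-11=42
after add $t6, $t6, 16: $t6=42+16=58
after add $t6, $t6, 8: $t6=58+8=66
after sub $t3, $t3, 1: $t3=3-1=2
cmp $t3, 0  (cmp 2,0)
bne L0: taken
after sub $t6, $t6, 11: $t6=66-11=55
after add $t6, $t6, 16: $t6=55+16=71
after add $t6, $t6, 8: $t6=71+8=79
after sub $t3, $t3, 1: $t3=2-1=1
cmp $t3, 0  (cmp 1,0)
bne L0: taken
after sub $t6, $t6, 11: $t6=79-11=68
after add $t6, $t6, 16: $t6=68+16=84
after add $t6, $t6, 8: $t6=84+8=92
after sub $t3, $t3, 1: $t3=1-1=0
cmp $t3, 0  (cmp 0,0)
bne L0: not taken
halt.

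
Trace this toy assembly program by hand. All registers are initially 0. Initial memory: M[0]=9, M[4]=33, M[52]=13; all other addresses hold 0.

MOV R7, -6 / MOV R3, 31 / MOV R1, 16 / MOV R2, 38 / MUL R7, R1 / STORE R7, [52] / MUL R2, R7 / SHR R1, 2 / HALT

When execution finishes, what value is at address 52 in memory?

MOV R7, -6 → R7=-6
MOV R3, 31 → R3=31
MOV R1, 16 → R1=16
MOV R2, 38 → R2=38
MUL R7, R1 → R7=(-6)*16=-96
STORE R7, [52] → M[52]=-96
MUL R2, R7 → R2=38*(-96)=-3648
SHR R1, 2 → R1=16>>2=4
halt.

-96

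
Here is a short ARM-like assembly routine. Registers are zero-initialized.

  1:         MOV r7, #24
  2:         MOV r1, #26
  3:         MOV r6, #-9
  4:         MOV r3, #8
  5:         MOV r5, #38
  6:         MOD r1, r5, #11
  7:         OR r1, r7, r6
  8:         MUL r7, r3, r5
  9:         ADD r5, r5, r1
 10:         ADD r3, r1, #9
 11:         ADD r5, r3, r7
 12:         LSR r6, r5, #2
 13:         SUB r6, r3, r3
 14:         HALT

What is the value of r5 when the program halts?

after MOV r7, #24: r7=24
after MOV r1, #26: r1=26
after MOV r6, #-9: r6=-9
after MOV r3, #8: r3=8
after MOV r5, #38: r5=38
after MOD r1, r5, #11: r1=38%11=5
after OR r1, r7, r6: r1=24|(-9)=-1
after MUL r7, r3, r5: r7=8*38=304
after ADD r5, r5, r1: r5=38+(-1)=37
after ADD r3, r1, #9: r3=(-1)+9=8
after ADD r5, r3, r7: r5=8+304=312
after LSR r6, r5, #2: r6=312>>2=78
after SUB r6, r3, r3: r6=8-8=0
halt.

312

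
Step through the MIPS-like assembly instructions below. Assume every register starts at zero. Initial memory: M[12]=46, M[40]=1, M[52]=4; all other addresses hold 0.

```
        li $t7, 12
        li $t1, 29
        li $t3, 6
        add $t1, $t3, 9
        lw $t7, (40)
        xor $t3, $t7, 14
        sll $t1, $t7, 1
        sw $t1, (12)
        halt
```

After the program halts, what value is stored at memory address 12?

2

after li $t7, 12: $t7=12
after li $t1, 29: $t1=29
after li $t3, 6: $t3=6
after add $t1, $t3, 9: $t1=6+9=15
after lw $t7, (40): $t7=M[40]=1
after xor $t3, $t7, 14: $t3=1^14=15
after sll $t1, $t7, 1: $t1=1<<1=2
sw $t1, (12) → M[12]=2
halt.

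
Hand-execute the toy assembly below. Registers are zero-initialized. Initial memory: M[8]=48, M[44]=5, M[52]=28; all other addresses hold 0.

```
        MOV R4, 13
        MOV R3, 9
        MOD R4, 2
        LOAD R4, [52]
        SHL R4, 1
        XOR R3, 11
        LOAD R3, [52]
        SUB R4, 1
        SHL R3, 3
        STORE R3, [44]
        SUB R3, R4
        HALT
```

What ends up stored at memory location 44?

224

after MOV R4, 13: R4=13
after MOV R3, 9: R3=9
after MOD R4, 2: R4=13%2=1
after LOAD R4, [52]: R4=M[52]=28
after SHL R4, 1: R4=28<<1=56
after XOR R3, 11: R3=9^11=2
after LOAD R3, [52]: R3=M[52]=28
after SUB R4, 1: R4=56-1=55
after SHL R3, 3: R3=28<<3=224
STORE R3, [44] → M[44]=224
after SUB R3, R4: R3=224-55=169
halt.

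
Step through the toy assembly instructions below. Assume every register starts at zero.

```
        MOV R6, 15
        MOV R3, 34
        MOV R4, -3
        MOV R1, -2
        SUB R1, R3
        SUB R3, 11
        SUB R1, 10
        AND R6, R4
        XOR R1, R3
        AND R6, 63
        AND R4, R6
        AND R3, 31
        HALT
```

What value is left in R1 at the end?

after MOV R6, 15: R6=15
after MOV R3, 34: R3=34
after MOV R4, -3: R4=-3
after MOV R1, -2: R1=-2
after SUB R1, R3: R1=(-2)-34=-36
after SUB R3, 11: R3=34-11=23
after SUB R1, 10: R1=(-36)-10=-46
after AND R6, R4: R6=15&(-3)=13
after XOR R1, R3: R1=(-46)^23=-59
after AND R6, 63: R6=13&63=13
after AND R4, R6: R4=(-3)&13=13
after AND R3, 31: R3=23&31=23
halt.

-59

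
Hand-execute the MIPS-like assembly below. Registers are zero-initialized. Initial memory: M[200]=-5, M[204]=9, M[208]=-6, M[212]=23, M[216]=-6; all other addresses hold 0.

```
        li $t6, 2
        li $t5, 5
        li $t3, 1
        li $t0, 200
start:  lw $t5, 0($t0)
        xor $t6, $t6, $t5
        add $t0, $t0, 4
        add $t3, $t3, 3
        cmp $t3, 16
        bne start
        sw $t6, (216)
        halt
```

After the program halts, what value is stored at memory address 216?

$t6=2
$t5=5
$t3=1
$t0=200
$t5=M[200]=-5
$t6=2^(-5)=-7
$t0=200+4=204
$t3=1+3=4
cmp $t3, 16  (cmp 4,16)
bne start: taken
$t5=M[204]=9
$t6=(-7)^9=-16
$t0=204+4=208
$t3=4+3=7
cmp $t3, 16  (cmp 7,16)
bne start: taken
$t5=M[208]=-6
$t6=(-16)^(-6)=10
$t0=208+4=212
$t3=7+3=10
cmp $t3, 16  (cmp 10,16)
bne start: taken
$t5=M[212]=23
$t6=10^23=29
$t0=212+4=216
$t3=10+3=13
cmp $t3, 16  (cmp 13,16)
bne start: taken
$t5=M[216]=-6
$t6=29^(-6)=-25
$t0=216+4=220
$t3=13+3=16
cmp $t3, 16  (cmp 16,16)
bne start: not taken
sw $t6, (216) → M[216]=-25
halt.

-25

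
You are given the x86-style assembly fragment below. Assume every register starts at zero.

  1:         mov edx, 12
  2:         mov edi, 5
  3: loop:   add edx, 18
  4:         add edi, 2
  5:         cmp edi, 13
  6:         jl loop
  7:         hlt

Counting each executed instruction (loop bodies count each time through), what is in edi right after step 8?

mov edx, 12 → edx=12
mov edi, 5 → edi=5
add edx, 18 → edx=12+18=30
add edi, 2 → edi=5+2=7
cmp edi, 13  (cmp 7,13)
jl loop: taken
add edx, 18 → edx=30+18=48
add edi, 2 → edi=7+2=9
After step 8: edi = 9.

9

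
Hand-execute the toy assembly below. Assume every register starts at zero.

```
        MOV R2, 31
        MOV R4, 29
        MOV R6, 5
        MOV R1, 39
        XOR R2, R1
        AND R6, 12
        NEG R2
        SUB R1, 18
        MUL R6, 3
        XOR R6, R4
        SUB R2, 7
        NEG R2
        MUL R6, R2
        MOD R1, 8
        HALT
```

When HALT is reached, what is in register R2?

63

R2=31
R4=29
R6=5
R1=39
R2=31^39=56
R6=5&12=4
R2=-(56)=-56
R1=39-18=21
R6=4*3=12
R6=12^29=17
R2=(-56)-7=-63
R2=-(-63)=63
R6=17*63=1071
R1=21%8=5
halt.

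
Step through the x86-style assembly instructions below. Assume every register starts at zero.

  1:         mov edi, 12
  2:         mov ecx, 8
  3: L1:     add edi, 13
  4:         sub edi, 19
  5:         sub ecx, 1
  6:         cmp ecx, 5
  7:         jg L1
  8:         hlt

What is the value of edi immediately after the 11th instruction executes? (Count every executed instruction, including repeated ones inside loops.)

0

after mov edi, 12: edi=12
after mov ecx, 8: ecx=8
after add edi, 13: edi=12+13=25
after sub edi, 19: edi=25-19=6
after sub ecx, 1: ecx=8-1=7
cmp ecx, 5  (cmp 7,5)
jg L1: taken
after add edi, 13: edi=6+13=19
after sub edi, 19: edi=19-19=0
after sub ecx, 1: ecx=7-1=6
cmp ecx, 5  (cmp 6,5)
After step 11: edi = 0.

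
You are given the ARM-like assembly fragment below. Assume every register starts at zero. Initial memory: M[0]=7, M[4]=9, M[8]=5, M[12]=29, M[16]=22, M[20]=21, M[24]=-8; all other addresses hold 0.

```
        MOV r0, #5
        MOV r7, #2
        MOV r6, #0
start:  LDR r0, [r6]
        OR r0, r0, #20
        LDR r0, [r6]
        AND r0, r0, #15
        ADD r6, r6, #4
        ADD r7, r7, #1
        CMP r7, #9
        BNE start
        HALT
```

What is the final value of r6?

after MOV r0, #5: r0=5
after MOV r7, #2: r7=2
after MOV r6, #0: r6=0
after LDR r0, [r6]: r0=M[0]=7
after OR r0, r0, #20: r0=7|20=23
after LDR r0, [r6]: r0=M[0]=7
after AND r0, r0, #15: r0=7&15=7
after ADD r6, r6, #4: r6=0+4=4
after ADD r7, r7, #1: r7=2+1=3
CMP r7, #9  (cmp 3,9)
BNE start: taken
after LDR r0, [r6]: r0=M[4]=9
after OR r0, r0, #20: r0=9|20=29
after LDR r0, [r6]: r0=M[4]=9
after AND r0, r0, #15: r0=9&15=9
after ADD r6, r6, #4: r6=4+4=8
after ADD r7, r7, #1: r7=3+1=4
CMP r7, #9  (cmp 4,9)
BNE start: taken
after LDR r0, [r6]: r0=M[8]=5
after OR r0, r0, #20: r0=5|20=21
after LDR r0, [r6]: r0=M[8]=5
after AND r0, r0, #15: r0=5&15=5
after ADD r6, r6, #4: r6=8+4=12
after ADD r7, r7, #1: r7=4+1=5
CMP r7, #9  (cmp 5,9)
BNE start: taken
after LDR r0, [r6]: r0=M[12]=29
after OR r0, r0, #20: r0=29|20=29
after LDR r0, [r6]: r0=M[12]=29
after AND r0, r0, #15: r0=29&15=13
after ADD r6, r6, #4: r6=12+4=16
after ADD r7, r7, #1: r7=5+1=6
CMP r7, #9  (cmp 6,9)
BNE start: taken
after LDR r0, [r6]: r0=M[16]=22
after OR r0, r0, #20: r0=22|20=22
after LDR r0, [r6]: r0=M[16]=22
after AND r0, r0, #15: r0=22&15=6
after ADD r6, r6, #4: r6=16+4=20
after ADD r7, r7, #1: r7=6+1=7
CMP r7, #9  (cmp 7,9)
BNE start: taken
after LDR r0, [r6]: r0=M[20]=21
after OR r0, r0, #20: r0=21|20=21
after LDR r0, [r6]: r0=M[20]=21
after AND r0, r0, #15: r0=21&15=5
after ADD r6, r6, #4: r6=20+4=24
after ADD r7, r7, #1: r7=7+1=8
CMP r7, #9  (cmp 8,9)
BNE start: taken
after LDR r0, [r6]: r0=M[24]=-8
after OR r0, r0, #20: r0=(-8)|20=-4
after LDR r0, [r6]: r0=M[24]=-8
after AND r0, r0, #15: r0=(-8)&15=8
after ADD r6, r6, #4: r6=24+4=28
after ADD r7, r7, #1: r7=8+1=9
CMP r7, #9  (cmp 9,9)
BNE start: not taken
halt.

28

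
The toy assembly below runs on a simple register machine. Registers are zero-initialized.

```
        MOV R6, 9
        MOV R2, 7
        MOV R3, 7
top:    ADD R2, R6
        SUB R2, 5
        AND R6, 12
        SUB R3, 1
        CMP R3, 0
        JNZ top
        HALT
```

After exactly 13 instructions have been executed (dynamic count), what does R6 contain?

8

after MOV R6, 9: R6=9
after MOV R2, 7: R2=7
after MOV R3, 7: R3=7
after ADD R2, R6: R2=7+9=16
after SUB R2, 5: R2=16-5=11
after AND R6, 12: R6=9&12=8
after SUB R3, 1: R3=7-1=6
CMP R3, 0  (cmp 6,0)
JNZ top: taken
after ADD R2, R6: R2=11+8=19
after SUB R2, 5: R2=19-5=14
after AND R6, 12: R6=8&12=8
after SUB R3, 1: R3=6-1=5
After step 13: R6 = 8.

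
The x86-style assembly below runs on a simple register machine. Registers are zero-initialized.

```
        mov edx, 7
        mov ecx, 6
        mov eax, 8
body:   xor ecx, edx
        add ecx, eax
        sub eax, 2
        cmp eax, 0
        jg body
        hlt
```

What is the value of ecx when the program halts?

18

edx=7
ecx=6
eax=8
ecx=6^7=1
ecx=1+8=9
eax=8-2=6
cmp eax, 0  (cmp 6,0)
jg body: taken
ecx=9^7=14
ecx=14+6=20
eax=6-2=4
cmp eax, 0  (cmp 4,0)
jg body: taken
ecx=20^7=19
ecx=19+4=23
eax=4-2=2
cmp eax, 0  (cmp 2,0)
jg body: taken
ecx=23^7=16
ecx=16+2=18
eax=2-2=0
cmp eax, 0  (cmp 0,0)
jg body: not taken
halt.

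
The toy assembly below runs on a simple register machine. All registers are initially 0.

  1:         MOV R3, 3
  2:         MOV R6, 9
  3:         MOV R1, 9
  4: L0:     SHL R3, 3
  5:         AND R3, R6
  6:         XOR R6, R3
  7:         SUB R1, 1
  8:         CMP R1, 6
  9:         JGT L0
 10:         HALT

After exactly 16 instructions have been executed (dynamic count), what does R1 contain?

MOV R3, 3 → R3=3
MOV R6, 9 → R6=9
MOV R1, 9 → R1=9
SHL R3, 3 → R3=3<<3=24
AND R3, R6 → R3=24&9=8
XOR R6, R3 → R6=9^8=1
SUB R1, 1 → R1=9-1=8
CMP R1, 6  (cmp 8,6)
JGT L0: taken
SHL R3, 3 → R3=8<<3=64
AND R3, R6 → R3=64&1=0
XOR R6, R3 → R6=1^0=1
SUB R1, 1 → R1=8-1=7
CMP R1, 6  (cmp 7,6)
JGT L0: taken
SHL R3, 3 → R3=0<<3=0
After step 16: R1 = 7.

7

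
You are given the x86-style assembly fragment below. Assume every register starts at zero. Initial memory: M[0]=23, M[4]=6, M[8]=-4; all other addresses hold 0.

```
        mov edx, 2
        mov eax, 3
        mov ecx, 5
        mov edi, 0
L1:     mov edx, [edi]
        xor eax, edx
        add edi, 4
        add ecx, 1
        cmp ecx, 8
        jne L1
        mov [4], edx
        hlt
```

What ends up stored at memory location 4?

-4

after mov edx, 2: edx=2
after mov eax, 3: eax=3
after mov ecx, 5: ecx=5
after mov edi, 0: edi=0
after mov edx, [edi]: edx=M[0]=23
after xor eax, edx: eax=3^23=20
after add edi, 4: edi=0+4=4
after add ecx, 1: ecx=5+1=6
cmp ecx, 8  (cmp 6,8)
jne L1: taken
after mov edx, [edi]: edx=M[4]=6
after xor eax, edx: eax=20^6=18
after add edi, 4: edi=4+4=8
after add ecx, 1: ecx=6+1=7
cmp ecx, 8  (cmp 7,8)
jne L1: taken
after mov edx, [edi]: edx=M[8]=-4
after xor eax, edx: eax=18^(-4)=-18
after add edi, 4: edi=8+4=12
after add ecx, 1: ecx=7+1=8
cmp ecx, 8  (cmp 8,8)
jne L1: not taken
mov [4], edx → M[4]=-4
halt.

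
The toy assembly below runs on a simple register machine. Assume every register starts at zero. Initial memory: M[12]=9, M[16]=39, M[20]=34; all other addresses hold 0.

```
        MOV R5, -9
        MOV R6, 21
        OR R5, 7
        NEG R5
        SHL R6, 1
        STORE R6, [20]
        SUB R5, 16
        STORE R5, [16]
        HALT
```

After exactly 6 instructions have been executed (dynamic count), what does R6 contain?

MOV R5, -9 → R5=-9
MOV R6, 21 → R6=21
OR R5, 7 → R5=(-9)|7=-9
NEG R5 → R5=-(-9)=9
SHL R6, 1 → R6=21<<1=42
STORE R6, [20] → M[20]=42
After step 6: R6 = 42.

42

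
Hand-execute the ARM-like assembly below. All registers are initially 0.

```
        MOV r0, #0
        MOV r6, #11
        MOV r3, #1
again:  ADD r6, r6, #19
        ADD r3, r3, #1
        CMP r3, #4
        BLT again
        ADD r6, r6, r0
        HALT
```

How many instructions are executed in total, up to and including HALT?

17

r0=0
r6=11
r3=1
r6=11+19=30
r3=1+1=2
CMP r3, #4  (cmp 2,4)
BLT again: taken
r6=30+19=49
r3=2+1=3
CMP r3, #4  (cmp 3,4)
BLT again: taken
r6=49+19=68
r3=3+1=4
CMP r3, #4  (cmp 4,4)
BLT again: not taken
r6=68+0=68
halt.
Total executed instructions: 17.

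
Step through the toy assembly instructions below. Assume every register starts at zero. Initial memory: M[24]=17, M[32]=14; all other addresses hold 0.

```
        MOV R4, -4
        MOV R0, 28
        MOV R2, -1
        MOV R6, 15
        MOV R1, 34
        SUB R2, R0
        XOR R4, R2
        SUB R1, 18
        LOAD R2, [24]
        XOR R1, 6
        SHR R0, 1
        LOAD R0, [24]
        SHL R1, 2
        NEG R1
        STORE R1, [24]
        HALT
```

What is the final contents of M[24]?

-88

R4=-4
R0=28
R2=-1
R6=15
R1=34
R2=(-1)-28=-29
R4=(-4)^(-29)=31
R1=34-18=16
R2=M[24]=17
R1=16^6=22
R0=28>>1=14
R0=M[24]=17
R1=22<<2=88
R1=-(88)=-88
STORE R1, [24] → M[24]=-88
halt.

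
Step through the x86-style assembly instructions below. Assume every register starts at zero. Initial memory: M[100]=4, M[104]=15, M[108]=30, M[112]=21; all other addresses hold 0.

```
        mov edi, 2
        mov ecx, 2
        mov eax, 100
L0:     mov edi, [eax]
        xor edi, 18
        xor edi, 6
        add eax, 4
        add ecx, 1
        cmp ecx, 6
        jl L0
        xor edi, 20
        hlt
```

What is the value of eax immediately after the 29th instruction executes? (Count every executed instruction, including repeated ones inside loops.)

116

edi=2
ecx=2
eax=100
edi=M[100]=4
edi=4^18=22
edi=22^6=16
eax=100+4=104
ecx=2+1=3
cmp ecx, 6  (cmp 3,6)
jl L0: taken
edi=M[104]=15
edi=15^18=29
edi=29^6=27
eax=104+4=108
ecx=3+1=4
cmp ecx, 6  (cmp 4,6)
jl L0: taken
edi=M[108]=30
edi=30^18=12
edi=12^6=10
eax=108+4=112
ecx=4+1=5
cmp ecx, 6  (cmp 5,6)
jl L0: taken
edi=M[112]=21
edi=21^18=7
edi=7^6=1
eax=112+4=116
ecx=5+1=6
After step 29: eax = 116.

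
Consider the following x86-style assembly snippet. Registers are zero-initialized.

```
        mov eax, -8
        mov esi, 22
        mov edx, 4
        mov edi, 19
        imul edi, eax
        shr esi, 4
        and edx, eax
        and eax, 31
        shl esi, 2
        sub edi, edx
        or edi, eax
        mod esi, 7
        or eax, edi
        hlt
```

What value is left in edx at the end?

0

mov eax, -8 → eax=-8
mov esi, 22 → esi=22
mov edx, 4 → edx=4
mov edi, 19 → edi=19
imul edi, eax → edi=19*(-8)=-152
shr esi, 4 → esi=22>>4=1
and edx, eax → edx=4&(-8)=0
and eax, 31 → eax=(-8)&31=24
shl esi, 2 → esi=1<<2=4
sub edi, edx → edi=(-152)-0=-152
or edi, eax → edi=(-152)|24=-136
mod esi, 7 → esi=4%7=4
or eax, edi → eax=24|(-136)=-136
halt.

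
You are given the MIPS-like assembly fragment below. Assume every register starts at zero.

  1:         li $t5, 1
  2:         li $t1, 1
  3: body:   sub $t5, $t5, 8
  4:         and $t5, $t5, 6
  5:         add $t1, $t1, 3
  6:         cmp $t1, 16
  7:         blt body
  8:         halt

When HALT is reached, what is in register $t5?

0

$t5=1
$t1=1
$t5=1-8=-7
$t5=(-7)&6=0
$t1=1+3=4
cmp $t1, 16  (cmp 4,16)
blt body: taken
$t5=0-8=-8
$t5=(-8)&6=0
$t1=4+3=7
cmp $t1, 16  (cmp 7,16)
blt body: taken
$t5=0-8=-8
$t5=(-8)&6=0
$t1=7+3=10
cmp $t1, 16  (cmp 10,16)
blt body: taken
$t5=0-8=-8
$t5=(-8)&6=0
$t1=10+3=13
cmp $t1, 16  (cmp 13,16)
blt body: taken
$t5=0-8=-8
$t5=(-8)&6=0
$t1=13+3=16
cmp $t1, 16  (cmp 16,16)
blt body: not taken
halt.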